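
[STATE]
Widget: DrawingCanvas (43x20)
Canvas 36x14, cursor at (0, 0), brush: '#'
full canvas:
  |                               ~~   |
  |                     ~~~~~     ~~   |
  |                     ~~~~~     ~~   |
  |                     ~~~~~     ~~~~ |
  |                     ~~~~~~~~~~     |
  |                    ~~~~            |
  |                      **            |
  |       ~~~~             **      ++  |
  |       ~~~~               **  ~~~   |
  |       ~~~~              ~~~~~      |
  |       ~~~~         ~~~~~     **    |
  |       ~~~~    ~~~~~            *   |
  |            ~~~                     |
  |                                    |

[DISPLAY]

+                              ~~          
                     ~~~~~     ~~          
                     ~~~~~     ~~          
                     ~~~~~     ~~~~        
                     ~~~~~~~~~~            
                    ~~~~                   
                      **                   
       ~~~~             **      ++         
       ~~~~               **  ~~~          
       ~~~~              ~~~~~             
       ~~~~         ~~~~~     **           
       ~~~~    ~~~~~            *          
            ~~~                            
                                           
                                           
                                           
                                           
                                           
                                           
                                           


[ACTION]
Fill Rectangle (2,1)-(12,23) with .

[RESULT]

+                              ~~          
                     ~~~~~     ~~          
 .......................~~     ~~          
 .......................~~     ~~~~        
 .......................~~~~~~~            
 .......................                   
 .......................                   
 .......................**      ++         
 .......................  **  ~~~          
 ....................... ~~~~~             
 .......................~     **           
 .......................        *          
 .......................                   
                                           
                                           
                                           
                                           
                                           
                                           
                                           


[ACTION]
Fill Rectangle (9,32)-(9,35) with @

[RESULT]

+                              ~~          
                     ~~~~~     ~~          
 .......................~~     ~~          
 .......................~~     ~~~~        
 .......................~~~~~~~            
 .......................                   
 .......................                   
 .......................**      ++         
 .......................  **  ~~~          
 ....................... ~~~~~  @@@@       
 .......................~     **           
 .......................        *          
 .......................                   
                                           
                                           
                                           
                                           
                                           
                                           
                                           


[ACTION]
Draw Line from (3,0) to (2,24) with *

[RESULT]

+                              ~~          
                     ~~~~~     ~~          
 ............************~     ~~          
*************...........~~     ~~~~        
 .......................~~~~~~~            
 .......................                   
 .......................                   
 .......................**      ++         
 .......................  **  ~~~          
 ....................... ~~~~~  @@@@       
 .......................~     **           
 .......................        *          
 .......................                   
                                           
                                           
                                           
                                           
                                           
                                           
                                           


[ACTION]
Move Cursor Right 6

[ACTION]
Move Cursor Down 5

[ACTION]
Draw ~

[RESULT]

                               ~~          
                     ~~~~~     ~~          
 ............************~     ~~          
*************...........~~     ~~~~        
 .......................~~~~~~~            
 .....~.................                   
 .......................                   
 .......................**      ++         
 .......................  **  ~~~          
 ....................... ~~~~~  @@@@       
 .......................~     **           
 .......................        *          
 .......................                   
                                           
                                           
                                           
                                           
                                           
                                           
                                           


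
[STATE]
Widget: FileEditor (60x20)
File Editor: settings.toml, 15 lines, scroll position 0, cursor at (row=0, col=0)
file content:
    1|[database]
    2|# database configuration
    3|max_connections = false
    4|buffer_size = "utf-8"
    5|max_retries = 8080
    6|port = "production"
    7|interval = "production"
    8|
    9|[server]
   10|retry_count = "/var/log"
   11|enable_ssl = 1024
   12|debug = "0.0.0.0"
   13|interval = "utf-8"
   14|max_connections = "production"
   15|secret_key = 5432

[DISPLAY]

█database]                                                 ▲
# database configuration                                   █
max_connections = false                                    ░
buffer_size = "utf-8"                                      ░
max_retries = 8080                                         ░
port = "production"                                        ░
interval = "production"                                    ░
                                                           ░
[server]                                                   ░
retry_count = "/var/log"                                   ░
enable_ssl = 1024                                          ░
debug = "0.0.0.0"                                          ░
interval = "utf-8"                                         ░
max_connections = "production"                             ░
secret_key = 5432                                          ░
                                                           ░
                                                           ░
                                                           ░
                                                           ░
                                                           ▼


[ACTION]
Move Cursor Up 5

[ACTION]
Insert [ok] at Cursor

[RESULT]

ok█database]                                               ▲
# database configuration                                   █
max_connections = false                                    ░
buffer_size = "utf-8"                                      ░
max_retries = 8080                                         ░
port = "production"                                        ░
interval = "production"                                    ░
                                                           ░
[server]                                                   ░
retry_count = "/var/log"                                   ░
enable_ssl = 1024                                          ░
debug = "0.0.0.0"                                          ░
interval = "utf-8"                                         ░
max_connections = "production"                             ░
secret_key = 5432                                          ░
                                                           ░
                                                           ░
                                                           ░
                                                           ░
                                                           ▼


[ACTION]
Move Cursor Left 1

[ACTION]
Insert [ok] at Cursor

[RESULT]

ook█[database]                                             ▲
# database configuration                                   █
max_connections = false                                    ░
buffer_size = "utf-8"                                      ░
max_retries = 8080                                         ░
port = "production"                                        ░
interval = "production"                                    ░
                                                           ░
[server]                                                   ░
retry_count = "/var/log"                                   ░
enable_ssl = 1024                                          ░
debug = "0.0.0.0"                                          ░
interval = "utf-8"                                         ░
max_connections = "production"                             ░
secret_key = 5432                                          ░
                                                           ░
                                                           ░
                                                           ░
                                                           ░
                                                           ▼


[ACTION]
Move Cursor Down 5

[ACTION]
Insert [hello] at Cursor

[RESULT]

ookk[database]                                             ▲
# database configuration                                   █
max_connections = false                                    ░
buffer_size = "utf-8"                                      ░
max_retries = 8080                                         ░
porhello█ = "production"                                   ░
interval = "production"                                    ░
                                                           ░
[server]                                                   ░
retry_count = "/var/log"                                   ░
enable_ssl = 1024                                          ░
debug = "0.0.0.0"                                          ░
interval = "utf-8"                                         ░
max_connections = "production"                             ░
secret_key = 5432                                          ░
                                                           ░
                                                           ░
                                                           ░
                                                           ░
                                                           ▼


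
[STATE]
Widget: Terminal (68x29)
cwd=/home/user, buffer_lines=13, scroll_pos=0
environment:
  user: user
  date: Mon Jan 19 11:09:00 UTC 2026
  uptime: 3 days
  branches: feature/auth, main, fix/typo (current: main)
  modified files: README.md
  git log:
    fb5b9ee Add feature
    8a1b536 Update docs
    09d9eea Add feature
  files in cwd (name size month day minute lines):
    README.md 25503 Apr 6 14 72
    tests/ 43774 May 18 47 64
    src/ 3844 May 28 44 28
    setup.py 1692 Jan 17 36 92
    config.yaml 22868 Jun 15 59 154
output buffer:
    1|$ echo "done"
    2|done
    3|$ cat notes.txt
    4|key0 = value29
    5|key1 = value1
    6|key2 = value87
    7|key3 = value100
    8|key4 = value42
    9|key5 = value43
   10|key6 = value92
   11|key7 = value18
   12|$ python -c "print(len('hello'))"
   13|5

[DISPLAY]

$ echo "done"                                                       
done                                                                
$ cat notes.txt                                                     
key0 = value29                                                      
key1 = value1                                                       
key2 = value87                                                      
key3 = value100                                                     
key4 = value42                                                      
key5 = value43                                                      
key6 = value92                                                      
key7 = value18                                                      
$ python -c "print(len('hello'))"                                   
5                                                                   
$ █                                                                 
                                                                    
                                                                    
                                                                    
                                                                    
                                                                    
                                                                    
                                                                    
                                                                    
                                                                    
                                                                    
                                                                    
                                                                    
                                                                    
                                                                    
                                                                    


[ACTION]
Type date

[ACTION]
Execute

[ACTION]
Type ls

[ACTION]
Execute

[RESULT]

$ echo "done"                                                       
done                                                                
$ cat notes.txt                                                     
key0 = value29                                                      
key1 = value1                                                       
key2 = value87                                                      
key3 = value100                                                     
key4 = value42                                                      
key5 = value43                                                      
key6 = value92                                                      
key7 = value18                                                      
$ python -c "print(len('hello'))"                                   
5                                                                   
$ date                                                              
Mon Jan 19 11:09:00 UTC 2026                                        
$ ls                                                                
README.md  tests/  src/  setup.py  config.yaml                      
$ █                                                                 
                                                                    
                                                                    
                                                                    
                                                                    
                                                                    
                                                                    
                                                                    
                                                                    
                                                                    
                                                                    
                                                                    


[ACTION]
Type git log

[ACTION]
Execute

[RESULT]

$ echo "done"                                                       
done                                                                
$ cat notes.txt                                                     
key0 = value29                                                      
key1 = value1                                                       
key2 = value87                                                      
key3 = value100                                                     
key4 = value42                                                      
key5 = value43                                                      
key6 = value92                                                      
key7 = value18                                                      
$ python -c "print(len('hello'))"                                   
5                                                                   
$ date                                                              
Mon Jan 19 11:09:00 UTC 2026                                        
$ ls                                                                
README.md  tests/  src/  setup.py  config.yaml                      
$ git log                                                           
fb5b9ee Add feature                                                 
8a1b536 Update docs                                                 
09d9eea Add feature                                                 
$ █                                                                 
                                                                    
                                                                    
                                                                    
                                                                    
                                                                    
                                                                    
                                                                    


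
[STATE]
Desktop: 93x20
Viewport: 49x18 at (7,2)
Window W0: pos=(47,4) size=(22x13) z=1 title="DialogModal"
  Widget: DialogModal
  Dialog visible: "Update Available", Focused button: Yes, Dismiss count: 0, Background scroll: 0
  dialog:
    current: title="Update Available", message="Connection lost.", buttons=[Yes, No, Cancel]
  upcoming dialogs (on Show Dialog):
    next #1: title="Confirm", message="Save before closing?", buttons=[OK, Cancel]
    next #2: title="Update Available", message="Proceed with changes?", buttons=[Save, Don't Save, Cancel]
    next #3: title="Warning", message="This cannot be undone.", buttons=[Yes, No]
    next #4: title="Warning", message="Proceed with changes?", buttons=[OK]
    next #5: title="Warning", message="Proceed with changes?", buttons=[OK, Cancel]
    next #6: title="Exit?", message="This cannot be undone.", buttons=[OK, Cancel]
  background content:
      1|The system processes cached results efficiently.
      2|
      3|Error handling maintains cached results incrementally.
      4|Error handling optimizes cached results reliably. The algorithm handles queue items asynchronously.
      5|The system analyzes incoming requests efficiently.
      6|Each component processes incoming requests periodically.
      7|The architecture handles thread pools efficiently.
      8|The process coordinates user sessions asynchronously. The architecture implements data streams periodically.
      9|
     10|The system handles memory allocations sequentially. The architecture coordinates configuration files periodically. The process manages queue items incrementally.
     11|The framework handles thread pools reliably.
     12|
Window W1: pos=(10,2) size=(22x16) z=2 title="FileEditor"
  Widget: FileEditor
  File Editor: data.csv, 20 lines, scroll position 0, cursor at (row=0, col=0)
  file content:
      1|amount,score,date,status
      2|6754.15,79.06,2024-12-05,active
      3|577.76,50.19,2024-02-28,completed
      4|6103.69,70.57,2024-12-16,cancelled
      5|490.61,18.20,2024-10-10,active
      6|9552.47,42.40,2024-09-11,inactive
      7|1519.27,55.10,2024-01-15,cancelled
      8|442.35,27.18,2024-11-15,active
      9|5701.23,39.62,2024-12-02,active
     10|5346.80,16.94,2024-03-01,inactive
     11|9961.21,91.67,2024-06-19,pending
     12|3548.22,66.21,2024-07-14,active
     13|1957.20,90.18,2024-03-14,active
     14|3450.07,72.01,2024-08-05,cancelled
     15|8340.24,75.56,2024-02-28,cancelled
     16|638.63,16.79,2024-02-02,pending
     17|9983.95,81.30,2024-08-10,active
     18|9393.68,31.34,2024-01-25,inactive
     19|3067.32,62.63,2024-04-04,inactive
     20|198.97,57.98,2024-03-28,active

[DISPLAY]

   ┏━━━━━━━━━━━━━━━━━━━━┓                        
   ┃ FileEditor         ┃                        
   ┠────────────────────┨               ┏━━━━━━━━
   ┃█mount,score,date,s▲┃               ┃ DialogM
   ┃6754.15,79.06,2024-█┃               ┠────────
   ┃577.76,50.19,2024-0░┃               ┃The syst
   ┃6103.69,70.57,2024-░┃               ┃        
   ┃490.61,18.20,2024-1░┃               ┃Er┌─────
   ┃9552.47,42.40,2024-░┃               ┃Er│Updat
   ┃1519.27,55.10,2024-░┃               ┃Th│Conne
   ┃442.35,27.18,2024-1░┃               ┃Ea│[Yes]
   ┃5701.23,39.62,2024-░┃               ┃Th└─────
   ┃5346.80,16.94,2024-░┃               ┃The proc
   ┃9961.21,91.67,2024-░┃               ┃        
   ┃3548.22,66.21,2024-▼┃               ┗━━━━━━━━
   ┗━━━━━━━━━━━━━━━━━━━━┛                        
                                                 
                                                 


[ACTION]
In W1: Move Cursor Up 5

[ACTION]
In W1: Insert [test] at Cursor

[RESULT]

   ┏━━━━━━━━━━━━━━━━━━━━┓                        
   ┃ FileEditor         ┃                        
   ┠────────────────────┨               ┏━━━━━━━━
   ┃test█mount,score,da▲┃               ┃ DialogM
   ┃6754.15,79.06,2024-█┃               ┠────────
   ┃577.76,50.19,2024-0░┃               ┃The syst
   ┃6103.69,70.57,2024-░┃               ┃        
   ┃490.61,18.20,2024-1░┃               ┃Er┌─────
   ┃9552.47,42.40,2024-░┃               ┃Er│Updat
   ┃1519.27,55.10,2024-░┃               ┃Th│Conne
   ┃442.35,27.18,2024-1░┃               ┃Ea│[Yes]
   ┃5701.23,39.62,2024-░┃               ┃Th└─────
   ┃5346.80,16.94,2024-░┃               ┃The proc
   ┃9961.21,91.67,2024-░┃               ┃        
   ┃3548.22,66.21,2024-▼┃               ┗━━━━━━━━
   ┗━━━━━━━━━━━━━━━━━━━━┛                        
                                                 
                                                 


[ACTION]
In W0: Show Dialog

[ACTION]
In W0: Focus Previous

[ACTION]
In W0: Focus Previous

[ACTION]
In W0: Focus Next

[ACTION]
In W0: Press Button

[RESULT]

   ┏━━━━━━━━━━━━━━━━━━━━┓                        
   ┃ FileEditor         ┃                        
   ┠────────────────────┨               ┏━━━━━━━━
   ┃test█mount,score,da▲┃               ┃ DialogM
   ┃6754.15,79.06,2024-█┃               ┠────────
   ┃577.76,50.19,2024-0░┃               ┃The syst
   ┃6103.69,70.57,2024-░┃               ┃        
   ┃490.61,18.20,2024-1░┃               ┃Error ha
   ┃9552.47,42.40,2024-░┃               ┃Error ha
   ┃1519.27,55.10,2024-░┃               ┃The syst
   ┃442.35,27.18,2024-1░┃               ┃Each com
   ┃5701.23,39.62,2024-░┃               ┃The arch
   ┃5346.80,16.94,2024-░┃               ┃The proc
   ┃9961.21,91.67,2024-░┃               ┃        
   ┃3548.22,66.21,2024-▼┃               ┗━━━━━━━━
   ┗━━━━━━━━━━━━━━━━━━━━┛                        
                                                 
                                                 


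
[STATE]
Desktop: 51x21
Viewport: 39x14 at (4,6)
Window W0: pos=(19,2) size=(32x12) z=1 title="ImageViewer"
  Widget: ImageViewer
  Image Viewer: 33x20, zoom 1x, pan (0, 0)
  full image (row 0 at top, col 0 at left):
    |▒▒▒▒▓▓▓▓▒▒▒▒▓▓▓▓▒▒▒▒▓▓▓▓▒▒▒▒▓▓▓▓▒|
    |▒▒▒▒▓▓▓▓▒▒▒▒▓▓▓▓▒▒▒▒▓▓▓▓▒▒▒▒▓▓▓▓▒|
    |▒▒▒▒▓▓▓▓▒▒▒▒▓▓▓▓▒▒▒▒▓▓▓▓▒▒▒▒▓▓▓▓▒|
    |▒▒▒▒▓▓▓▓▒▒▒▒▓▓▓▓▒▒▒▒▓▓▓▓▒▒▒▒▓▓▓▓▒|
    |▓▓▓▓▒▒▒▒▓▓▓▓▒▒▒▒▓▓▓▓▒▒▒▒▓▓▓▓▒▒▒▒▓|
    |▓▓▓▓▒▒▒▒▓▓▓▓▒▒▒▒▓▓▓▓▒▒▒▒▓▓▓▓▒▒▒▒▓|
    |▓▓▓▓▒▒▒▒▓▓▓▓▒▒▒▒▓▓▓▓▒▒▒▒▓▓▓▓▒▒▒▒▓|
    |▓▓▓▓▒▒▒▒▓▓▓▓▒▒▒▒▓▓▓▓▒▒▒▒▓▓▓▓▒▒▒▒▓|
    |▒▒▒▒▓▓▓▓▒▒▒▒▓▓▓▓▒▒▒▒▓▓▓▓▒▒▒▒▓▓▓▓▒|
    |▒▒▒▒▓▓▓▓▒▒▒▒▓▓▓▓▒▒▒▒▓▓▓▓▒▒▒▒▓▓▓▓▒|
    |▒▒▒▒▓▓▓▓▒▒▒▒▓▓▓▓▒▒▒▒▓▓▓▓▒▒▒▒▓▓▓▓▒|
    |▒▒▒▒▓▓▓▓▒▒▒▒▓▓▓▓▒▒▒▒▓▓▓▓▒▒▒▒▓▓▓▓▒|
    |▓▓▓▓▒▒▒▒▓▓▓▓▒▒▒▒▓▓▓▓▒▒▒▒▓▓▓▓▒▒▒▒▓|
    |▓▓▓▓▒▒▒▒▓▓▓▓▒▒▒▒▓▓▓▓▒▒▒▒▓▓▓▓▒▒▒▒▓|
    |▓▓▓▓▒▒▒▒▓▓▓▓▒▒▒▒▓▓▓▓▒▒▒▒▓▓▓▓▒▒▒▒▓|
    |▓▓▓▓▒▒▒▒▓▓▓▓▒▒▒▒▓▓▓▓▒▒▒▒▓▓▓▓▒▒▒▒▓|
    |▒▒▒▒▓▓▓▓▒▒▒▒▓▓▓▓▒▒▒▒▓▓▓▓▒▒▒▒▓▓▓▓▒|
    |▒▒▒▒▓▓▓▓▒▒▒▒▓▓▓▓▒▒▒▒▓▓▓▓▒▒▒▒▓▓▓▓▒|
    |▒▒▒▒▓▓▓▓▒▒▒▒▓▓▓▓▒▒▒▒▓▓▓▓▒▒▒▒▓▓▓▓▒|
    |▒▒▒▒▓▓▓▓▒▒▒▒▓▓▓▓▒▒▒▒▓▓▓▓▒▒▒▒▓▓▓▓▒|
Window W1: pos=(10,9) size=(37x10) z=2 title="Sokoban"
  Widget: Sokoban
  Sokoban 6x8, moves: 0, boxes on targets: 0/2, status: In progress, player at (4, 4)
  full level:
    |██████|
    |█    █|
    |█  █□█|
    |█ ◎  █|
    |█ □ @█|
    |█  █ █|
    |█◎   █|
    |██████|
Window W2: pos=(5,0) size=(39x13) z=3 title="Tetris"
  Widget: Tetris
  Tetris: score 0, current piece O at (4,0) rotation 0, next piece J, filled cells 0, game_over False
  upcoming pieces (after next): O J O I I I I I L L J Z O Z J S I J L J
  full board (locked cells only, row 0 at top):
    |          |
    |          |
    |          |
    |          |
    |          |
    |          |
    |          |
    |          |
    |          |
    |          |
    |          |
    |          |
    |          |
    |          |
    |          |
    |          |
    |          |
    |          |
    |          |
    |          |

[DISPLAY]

 ┃          │                          
 ┃          │                          
 ┃          │                          
 ┃          │Score:                    
 ┃          │0                         
 ┃          │                          
 ┗━━━━━━━━━━━━━━━━━━━━━━━━━━━━━━━━━━━━━
      ┃█    █                          
      ┃█  █□█                          
      ┃█ ◎  █                          
      ┃█ □ @█                          
      ┃█  █ █                          
      ┗━━━━━━━━━━━━━━━━━━━━━━━━━━━━━━━━
                                       


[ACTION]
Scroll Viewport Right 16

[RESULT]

    │                          ┃▒▒▒▒▓▓┃
    │                          ┃▒▒▒▒▓▓┃
    │                          ┃▒▒▒▒▓▓┃
    │Score:                    ┃━━┓▓▒▒┃
    │0                         ┃  ┃▓▒▒┃
    │                          ┃──┨▓▒▒┃
━━━━━━━━━━━━━━━━━━━━━━━━━━━━━━━┛  ┃▓▒▒┃
    █                             ┃━━━┛
  █□█                             ┃    
 ◎  █                             ┃    
 □ @█                             ┃    
  █ █                             ┃    
━━━━━━━━━━━━━━━━━━━━━━━━━━━━━━━━━━┛    
                                       


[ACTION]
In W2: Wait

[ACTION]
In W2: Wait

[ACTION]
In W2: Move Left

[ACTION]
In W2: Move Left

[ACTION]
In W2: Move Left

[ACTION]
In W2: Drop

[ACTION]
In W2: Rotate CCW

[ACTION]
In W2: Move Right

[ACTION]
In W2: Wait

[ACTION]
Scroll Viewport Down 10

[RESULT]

    │                          ┃▒▒▒▒▓▓┃
    │                          ┃▒▒▒▒▓▓┃
    │Score:                    ┃━━┓▓▒▒┃
    │0                         ┃  ┃▓▒▒┃
    │                          ┃──┨▓▒▒┃
━━━━━━━━━━━━━━━━━━━━━━━━━━━━━━━┛  ┃▓▒▒┃
    █                             ┃━━━┛
  █□█                             ┃    
 ◎  █                             ┃    
 □ @█                             ┃    
  █ █                             ┃    
━━━━━━━━━━━━━━━━━━━━━━━━━━━━━━━━━━┛    
                                       
                                       


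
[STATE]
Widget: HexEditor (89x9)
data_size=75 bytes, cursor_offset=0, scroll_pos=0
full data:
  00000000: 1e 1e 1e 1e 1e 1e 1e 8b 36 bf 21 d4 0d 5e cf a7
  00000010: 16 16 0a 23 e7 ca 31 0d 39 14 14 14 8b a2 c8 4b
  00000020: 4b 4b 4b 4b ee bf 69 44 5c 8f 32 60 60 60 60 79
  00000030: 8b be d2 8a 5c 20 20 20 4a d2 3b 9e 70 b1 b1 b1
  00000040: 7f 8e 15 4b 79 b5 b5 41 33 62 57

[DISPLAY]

00000000  1E 1e 1e 1e 1e 1e 1e 8b  36 bf 21 d4 0d 5e cf a7  |........6.!..^..|           
00000010  16 16 0a 23 e7 ca 31 0d  39 14 14 14 8b a2 c8 4b  |...#..1.9......K|           
00000020  4b 4b 4b 4b ee bf 69 44  5c 8f 32 60 60 60 60 79  |KKKK..iD\.2````y|           
00000030  8b be d2 8a 5c 20 20 20  4a d2 3b 9e 70 b1 b1 b1  |....\   J.;.p...|           
00000040  7f 8e 15 4b 79 b5 b5 41  33 62 57                 |...Ky..A3bW     |           
                                                                                         
                                                                                         
                                                                                         
                                                                                         


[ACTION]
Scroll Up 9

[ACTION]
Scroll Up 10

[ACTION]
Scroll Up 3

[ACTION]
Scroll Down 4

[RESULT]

00000040  7f 8e 15 4b 79 b5 b5 41  33 62 57                 |...Ky..A3bW     |           
                                                                                         
                                                                                         
                                                                                         
                                                                                         
                                                                                         
                                                                                         
                                                                                         
                                                                                         


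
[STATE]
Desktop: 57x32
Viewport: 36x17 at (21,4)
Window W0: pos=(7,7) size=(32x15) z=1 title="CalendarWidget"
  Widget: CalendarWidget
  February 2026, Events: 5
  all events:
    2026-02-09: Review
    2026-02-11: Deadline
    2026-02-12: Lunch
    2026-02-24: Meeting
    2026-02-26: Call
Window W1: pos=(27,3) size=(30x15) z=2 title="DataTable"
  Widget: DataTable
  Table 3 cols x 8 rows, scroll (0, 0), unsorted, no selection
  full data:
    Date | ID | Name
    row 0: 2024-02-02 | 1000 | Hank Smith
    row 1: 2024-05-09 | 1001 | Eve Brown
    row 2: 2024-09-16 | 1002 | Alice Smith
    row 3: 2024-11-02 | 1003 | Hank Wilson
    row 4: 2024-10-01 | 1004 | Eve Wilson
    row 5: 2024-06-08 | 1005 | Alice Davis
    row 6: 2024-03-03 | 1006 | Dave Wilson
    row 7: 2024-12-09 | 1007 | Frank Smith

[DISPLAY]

      ┃ DataTable                  ┃
      ┠────────────────────────────┨
      ┃Date      │ID  │Name        ┃
━━━━━━┃──────────┼────┼─────────── ┃
et    ┃2024-02-02│1000│Hank Smith  ┃
──────┃2024-05-09│1001│Eve Brown   ┃
ary 20┃2024-09-16│1002│Alice Smith ┃
r Sa S┃2024-11-02│1003│Hank Wilson ┃
      ┃2024-10-01│1004│Eve Wilson  ┃
6  7  ┃2024-06-08│1005│Alice Davis ┃
* 13 1┃2024-03-03│1006│Dave Wilson ┃
0 21 2┃2024-12-09│1007│Frank Smith ┃
 27 28┃                            ┃
      ┗━━━━━━━━━━━━━━━━━━━━━━━━━━━━┛
                 ┃                  
                 ┃                  
                 ┃                  


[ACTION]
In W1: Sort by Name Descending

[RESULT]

      ┃ DataTable                  ┃
      ┠────────────────────────────┨
      ┃Date      │ID  │Name      ▼ ┃
━━━━━━┃──────────┼────┼─────────── ┃
et    ┃2024-11-02│1003│Hank Wilson ┃
──────┃2024-02-02│1000│Hank Smith  ┃
ary 20┃2024-12-09│1007│Frank Smith ┃
r Sa S┃2024-10-01│1004│Eve Wilson  ┃
      ┃2024-05-09│1001│Eve Brown   ┃
6  7  ┃2024-03-03│1006│Dave Wilson ┃
* 13 1┃2024-09-16│1002│Alice Smith ┃
0 21 2┃2024-06-08│1005│Alice Davis ┃
 27 28┃                            ┃
      ┗━━━━━━━━━━━━━━━━━━━━━━━━━━━━┛
                 ┃                  
                 ┃                  
                 ┃                  


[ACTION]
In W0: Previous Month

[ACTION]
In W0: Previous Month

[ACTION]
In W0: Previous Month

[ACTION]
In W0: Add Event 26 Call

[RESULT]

      ┃ DataTable                  ┃
      ┠────────────────────────────┨
      ┃Date      │ID  │Name      ▼ ┃
━━━━━━┃──────────┼────┼─────────── ┃
et    ┃2024-11-02│1003│Hank Wilson ┃
──────┃2024-02-02│1000│Hank Smith  ┃
ber 20┃2024-12-09│1007│Frank Smith ┃
r Sa S┃2024-10-01│1004│Eve Wilson  ┃
   1  ┃2024-05-09│1001│Eve Brown   ┃
7  8  ┃2024-03-03│1006│Dave Wilson ┃
4 15 1┃2024-09-16│1002│Alice Smith ┃
1 22 2┃2024-06-08│1005│Alice Davis ┃
28 29 ┃                            ┃
      ┗━━━━━━━━━━━━━━━━━━━━━━━━━━━━┛
                 ┃                  
                 ┃                  
                 ┃                  


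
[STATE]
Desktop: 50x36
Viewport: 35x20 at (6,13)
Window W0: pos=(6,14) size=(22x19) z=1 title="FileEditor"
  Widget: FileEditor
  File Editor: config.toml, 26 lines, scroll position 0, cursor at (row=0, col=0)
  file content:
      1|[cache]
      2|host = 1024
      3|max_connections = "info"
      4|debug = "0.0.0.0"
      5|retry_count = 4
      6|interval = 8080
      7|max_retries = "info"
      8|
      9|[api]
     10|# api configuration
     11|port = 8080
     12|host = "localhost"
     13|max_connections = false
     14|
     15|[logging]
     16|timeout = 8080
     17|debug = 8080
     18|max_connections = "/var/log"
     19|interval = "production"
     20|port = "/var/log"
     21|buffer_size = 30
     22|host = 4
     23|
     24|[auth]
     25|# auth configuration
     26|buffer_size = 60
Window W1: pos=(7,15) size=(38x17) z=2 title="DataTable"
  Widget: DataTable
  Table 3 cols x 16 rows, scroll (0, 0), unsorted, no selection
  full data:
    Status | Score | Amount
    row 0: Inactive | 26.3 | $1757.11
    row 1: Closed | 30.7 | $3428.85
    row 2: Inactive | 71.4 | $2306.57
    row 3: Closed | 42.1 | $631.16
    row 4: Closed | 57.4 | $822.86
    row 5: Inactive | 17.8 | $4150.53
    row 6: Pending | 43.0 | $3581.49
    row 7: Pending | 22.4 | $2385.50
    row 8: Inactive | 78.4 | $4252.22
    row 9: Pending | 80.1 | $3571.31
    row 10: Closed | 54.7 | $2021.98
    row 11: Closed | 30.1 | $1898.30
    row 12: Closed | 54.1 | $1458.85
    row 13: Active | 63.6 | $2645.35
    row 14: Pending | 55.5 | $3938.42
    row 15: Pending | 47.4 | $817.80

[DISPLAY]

                                   
┏━━━━━━━━━━━━━━━━━━━━┓             
┃┏━━━━━━━━━━━━━━━━━━━━━━━━━━━━━━━━━
┠┃ DataTable                       
┃┠─────────────────────────────────
┃┃Status  │Score│Amount            
┃┃────────┼─────┼────────          
┃┃Inactive│26.3 │$1757.11          
┃┃Closed  │30.7 │$3428.85          
┃┃Inactive│71.4 │$2306.57          
┃┃Closed  │42.1 │$631.16           
┃┃Closed  │57.4 │$822.86           
┃┃Inactive│17.8 │$4150.53          
┃┃Pending │43.0 │$3581.49          
┃┃Pending │22.4 │$2385.50          
┃┃Inactive│78.4 │$4252.22          
┃┃Pending │80.1 │$3571.31          
┃┃Closed  │54.7 │$2021.98          
┃┗━━━━━━━━━━━━━━━━━━━━━━━━━━━━━━━━━
┗━━━━━━━━━━━━━━━━━━━━┛             


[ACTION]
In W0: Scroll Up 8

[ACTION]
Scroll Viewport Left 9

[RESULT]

                                   
      ┏━━━━━━━━━━━━━━━━━━━━┓       
      ┃┏━━━━━━━━━━━━━━━━━━━━━━━━━━━
      ┠┃ DataTable                 
      ┃┠───────────────────────────
      ┃┃Status  │Score│Amount      
      ┃┃────────┼─────┼────────    
      ┃┃Inactive│26.3 │$1757.11    
      ┃┃Closed  │30.7 │$3428.85    
      ┃┃Inactive│71.4 │$2306.57    
      ┃┃Closed  │42.1 │$631.16     
      ┃┃Closed  │57.4 │$822.86     
      ┃┃Inactive│17.8 │$4150.53    
      ┃┃Pending │43.0 │$3581.49    
      ┃┃Pending │22.4 │$2385.50    
      ┃┃Inactive│78.4 │$4252.22    
      ┃┃Pending │80.1 │$3571.31    
      ┃┃Closed  │54.7 │$2021.98    
      ┃┗━━━━━━━━━━━━━━━━━━━━━━━━━━━
      ┗━━━━━━━━━━━━━━━━━━━━┛       


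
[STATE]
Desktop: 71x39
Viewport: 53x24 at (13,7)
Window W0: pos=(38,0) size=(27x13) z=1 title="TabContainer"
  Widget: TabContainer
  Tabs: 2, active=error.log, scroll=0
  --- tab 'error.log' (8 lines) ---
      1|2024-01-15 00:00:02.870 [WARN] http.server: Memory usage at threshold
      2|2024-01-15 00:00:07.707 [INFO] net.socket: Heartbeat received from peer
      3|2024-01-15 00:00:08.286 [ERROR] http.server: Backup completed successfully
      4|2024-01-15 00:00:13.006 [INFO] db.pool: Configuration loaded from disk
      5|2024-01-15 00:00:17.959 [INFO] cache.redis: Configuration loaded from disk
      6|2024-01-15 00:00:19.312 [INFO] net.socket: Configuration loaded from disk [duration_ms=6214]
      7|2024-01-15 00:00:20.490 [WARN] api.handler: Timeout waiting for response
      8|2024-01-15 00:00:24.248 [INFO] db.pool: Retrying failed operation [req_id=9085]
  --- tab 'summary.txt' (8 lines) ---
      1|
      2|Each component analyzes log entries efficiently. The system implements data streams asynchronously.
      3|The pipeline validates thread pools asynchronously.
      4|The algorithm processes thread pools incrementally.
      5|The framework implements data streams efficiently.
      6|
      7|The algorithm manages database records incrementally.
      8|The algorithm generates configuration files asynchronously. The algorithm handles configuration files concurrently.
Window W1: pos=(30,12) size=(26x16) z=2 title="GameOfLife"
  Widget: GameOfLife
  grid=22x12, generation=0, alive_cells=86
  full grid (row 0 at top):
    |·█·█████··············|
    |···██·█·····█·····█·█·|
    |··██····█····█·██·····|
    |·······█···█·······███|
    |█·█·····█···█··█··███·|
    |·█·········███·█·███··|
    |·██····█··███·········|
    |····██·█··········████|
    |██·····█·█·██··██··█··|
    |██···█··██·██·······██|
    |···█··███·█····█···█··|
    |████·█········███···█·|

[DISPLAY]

                         ┃2024-01-15 00:00:08.286 [┃ 
                         ┃2024-01-15 00:00:13.006 [┃ 
                         ┃2024-01-15 00:00:17.959 [┃ 
                         ┃2024-01-15 00:00:19.312 [┃ 
                         ┃2024-01-15 00:00:20.490 [┃ 
                 ┏━━━━━━━━━━━━━━━━━━━━━━━━┓━━━━━━━━┛ 
                 ┃ GameOfLife             ┃          
                 ┠────────────────────────┨          
                 ┃Gen: 0                  ┃          
                 ┃·█·█████··············  ┃          
                 ┃···██·█·····█·····█·█·  ┃          
                 ┃··██····█····█·██·····  ┃          
                 ┃·······█···█·······███  ┃          
                 ┃█·█·····█···█··█··███·  ┃          
                 ┃·█·········███·█·███··  ┃          
                 ┃·██····█··███·········  ┃          
                 ┃····██·█··········████  ┃          
                 ┃██·····█·█·██··██··█··  ┃          
                 ┃██···█··██·██·······██  ┃          
                 ┃···█··███·█····█···█··  ┃          
                 ┗━━━━━━━━━━━━━━━━━━━━━━━━┛          
                                                     
                                                     
                                                     


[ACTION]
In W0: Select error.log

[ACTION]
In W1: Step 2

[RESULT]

                         ┃2024-01-15 00:00:08.286 [┃ 
                         ┃2024-01-15 00:00:13.006 [┃ 
                         ┃2024-01-15 00:00:17.959 [┃ 
                         ┃2024-01-15 00:00:19.312 [┃ 
                         ┃2024-01-15 00:00:20.490 [┃ 
                 ┏━━━━━━━━━━━━━━━━━━━━━━━━┓━━━━━━━━┛ 
                 ┃ GameOfLife             ┃          
                 ┠────────────────────────┨          
                 ┃Gen: 2                  ┃          
                 ┃······██··············  ┃          
                 ┃····███···············  ┃          
                 ┃·█··█·███····█·█······  ┃          
                 ┃·█··█··██···█·█·█···██  ┃          
                 ┃██··········█·····█·██  ┃          
                 ┃█·█·········█·····█···  ┃          
                 ┃█·█··········██·██··█·  ┃          
                 ┃█·██·█·██·███····███··  ┃          
                 ┃···█··█·█··██····██···  ┃          
                 ┃█·██·····█··███·█████·  ┃          
                 ┃█····█··█··█·█···█·█··  ┃          
                 ┗━━━━━━━━━━━━━━━━━━━━━━━━┛          
                                                     
                                                     
                                                     
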